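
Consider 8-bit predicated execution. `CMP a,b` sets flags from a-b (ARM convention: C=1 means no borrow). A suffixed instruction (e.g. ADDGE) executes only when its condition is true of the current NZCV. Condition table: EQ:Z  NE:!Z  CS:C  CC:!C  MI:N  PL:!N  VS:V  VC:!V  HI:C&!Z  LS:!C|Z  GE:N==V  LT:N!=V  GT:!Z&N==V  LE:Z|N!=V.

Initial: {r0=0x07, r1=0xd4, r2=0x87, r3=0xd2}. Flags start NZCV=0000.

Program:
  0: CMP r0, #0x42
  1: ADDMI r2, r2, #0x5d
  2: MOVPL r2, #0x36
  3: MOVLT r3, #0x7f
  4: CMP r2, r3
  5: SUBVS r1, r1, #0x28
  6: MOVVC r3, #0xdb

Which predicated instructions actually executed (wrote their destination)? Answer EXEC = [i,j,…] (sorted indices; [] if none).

[0] flags=1000 → (cmp)
[1] flags=1000 MI?T → r2=0xe4
[2] flags=1000 PL?F → skip
[3] flags=1000 LT?T → r3=0x7f
[4] flags=0011 → (cmp)
[5] flags=0011 VS?T → r1=0xac
[6] flags=0011 VC?F → skip

EXEC = [1,3,5]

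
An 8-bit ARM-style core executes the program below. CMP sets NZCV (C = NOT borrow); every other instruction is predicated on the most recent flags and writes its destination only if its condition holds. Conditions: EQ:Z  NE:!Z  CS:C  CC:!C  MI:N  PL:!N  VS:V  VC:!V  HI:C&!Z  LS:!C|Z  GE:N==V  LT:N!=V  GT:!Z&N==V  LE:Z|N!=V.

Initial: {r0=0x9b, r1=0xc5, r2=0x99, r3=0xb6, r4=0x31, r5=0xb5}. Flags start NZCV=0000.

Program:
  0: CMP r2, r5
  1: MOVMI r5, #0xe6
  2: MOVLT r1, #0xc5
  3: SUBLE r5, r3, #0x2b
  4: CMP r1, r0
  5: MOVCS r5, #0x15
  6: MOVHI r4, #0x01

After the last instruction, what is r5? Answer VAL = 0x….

VAL = 0x15

[0] flags=1000 → (cmp)
[1] flags=1000 MI?T → r5=0xe6
[2] flags=1000 LT?T → r1=0xc5
[3] flags=1000 LE?T → r5=0x8b
[4] flags=0010 → (cmp)
[5] flags=0010 CS?T → r5=0x15
[6] flags=0010 HI?T → r4=0x01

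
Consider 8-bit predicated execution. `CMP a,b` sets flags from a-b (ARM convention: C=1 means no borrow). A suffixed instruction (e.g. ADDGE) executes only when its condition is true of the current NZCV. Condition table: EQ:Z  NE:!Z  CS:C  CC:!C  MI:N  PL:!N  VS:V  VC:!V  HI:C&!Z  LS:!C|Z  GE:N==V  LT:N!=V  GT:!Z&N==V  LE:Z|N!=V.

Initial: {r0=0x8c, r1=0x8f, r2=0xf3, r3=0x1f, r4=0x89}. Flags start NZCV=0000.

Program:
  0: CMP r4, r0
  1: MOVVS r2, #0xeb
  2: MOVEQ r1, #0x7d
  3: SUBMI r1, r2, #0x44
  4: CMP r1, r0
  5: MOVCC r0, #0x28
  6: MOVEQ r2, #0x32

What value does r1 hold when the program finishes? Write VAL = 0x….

0: ✓ CMP  NZCV=1000
1: · MOVVS
2: · MOVEQ
3: ✓ SUBMI  r1←0xaf
4: ✓ CMP  NZCV=0010
5: · MOVCC
6: · MOVEQ

VAL = 0xaf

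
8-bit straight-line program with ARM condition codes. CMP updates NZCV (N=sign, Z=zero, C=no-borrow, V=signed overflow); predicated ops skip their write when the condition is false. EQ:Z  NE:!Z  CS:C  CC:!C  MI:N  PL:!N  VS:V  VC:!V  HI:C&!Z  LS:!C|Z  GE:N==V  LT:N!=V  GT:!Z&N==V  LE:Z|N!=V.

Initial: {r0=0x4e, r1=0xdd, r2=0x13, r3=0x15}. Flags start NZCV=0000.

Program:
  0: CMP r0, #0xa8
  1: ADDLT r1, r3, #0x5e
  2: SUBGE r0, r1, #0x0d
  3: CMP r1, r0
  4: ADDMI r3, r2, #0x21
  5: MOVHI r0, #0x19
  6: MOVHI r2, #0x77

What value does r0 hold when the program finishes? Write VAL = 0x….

[0] flags=1001 → (cmp)
[1] flags=1001 LT?F → skip
[2] flags=1001 GE?T → r0=0xd0
[3] flags=0010 → (cmp)
[4] flags=0010 MI?F → skip
[5] flags=0010 HI?T → r0=0x19
[6] flags=0010 HI?T → r2=0x77

VAL = 0x19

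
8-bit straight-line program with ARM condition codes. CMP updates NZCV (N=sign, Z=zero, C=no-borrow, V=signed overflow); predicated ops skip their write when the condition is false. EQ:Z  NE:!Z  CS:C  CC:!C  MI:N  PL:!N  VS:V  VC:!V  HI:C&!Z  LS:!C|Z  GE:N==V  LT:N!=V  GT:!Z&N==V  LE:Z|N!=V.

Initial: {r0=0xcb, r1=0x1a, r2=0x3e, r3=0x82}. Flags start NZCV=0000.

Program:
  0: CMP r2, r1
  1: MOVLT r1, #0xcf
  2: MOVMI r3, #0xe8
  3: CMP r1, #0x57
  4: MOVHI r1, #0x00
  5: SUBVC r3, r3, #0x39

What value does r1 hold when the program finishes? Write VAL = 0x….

0: ✓ CMP  NZCV=0010
1: · MOVLT
2: · MOVMI
3: ✓ CMP  NZCV=1000
4: · MOVHI
5: ✓ SUBVC  r3←0x49

VAL = 0x1a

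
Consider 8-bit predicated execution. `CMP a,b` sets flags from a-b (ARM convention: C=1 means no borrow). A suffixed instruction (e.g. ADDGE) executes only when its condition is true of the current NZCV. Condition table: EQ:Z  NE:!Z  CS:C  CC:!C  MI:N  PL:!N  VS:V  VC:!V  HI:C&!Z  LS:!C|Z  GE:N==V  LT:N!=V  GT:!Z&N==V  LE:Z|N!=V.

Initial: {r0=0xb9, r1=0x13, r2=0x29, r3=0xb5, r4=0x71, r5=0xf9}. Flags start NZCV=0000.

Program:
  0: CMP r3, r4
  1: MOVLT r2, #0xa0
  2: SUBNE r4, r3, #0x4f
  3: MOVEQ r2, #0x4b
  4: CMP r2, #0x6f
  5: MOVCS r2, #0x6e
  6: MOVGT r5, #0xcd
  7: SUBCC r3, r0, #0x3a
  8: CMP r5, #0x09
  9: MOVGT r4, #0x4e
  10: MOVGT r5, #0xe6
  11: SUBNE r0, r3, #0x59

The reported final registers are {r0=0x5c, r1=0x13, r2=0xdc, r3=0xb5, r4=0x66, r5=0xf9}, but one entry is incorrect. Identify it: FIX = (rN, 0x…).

FIX = (r2, 0x6e)

[0] flags=0011 → (cmp)
[1] flags=0011 LT?T → r2=0xa0
[2] flags=0011 NE?T → r4=0x66
[3] flags=0011 EQ?F → skip
[4] flags=0011 → (cmp)
[5] flags=0011 CS?T → r2=0x6e
[6] flags=0011 GT?F → skip
[7] flags=0011 CC?F → skip
[8] flags=1010 → (cmp)
[9] flags=1010 GT?F → skip
[10] flags=1010 GT?F → skip
[11] flags=1010 NE?T → r0=0x5c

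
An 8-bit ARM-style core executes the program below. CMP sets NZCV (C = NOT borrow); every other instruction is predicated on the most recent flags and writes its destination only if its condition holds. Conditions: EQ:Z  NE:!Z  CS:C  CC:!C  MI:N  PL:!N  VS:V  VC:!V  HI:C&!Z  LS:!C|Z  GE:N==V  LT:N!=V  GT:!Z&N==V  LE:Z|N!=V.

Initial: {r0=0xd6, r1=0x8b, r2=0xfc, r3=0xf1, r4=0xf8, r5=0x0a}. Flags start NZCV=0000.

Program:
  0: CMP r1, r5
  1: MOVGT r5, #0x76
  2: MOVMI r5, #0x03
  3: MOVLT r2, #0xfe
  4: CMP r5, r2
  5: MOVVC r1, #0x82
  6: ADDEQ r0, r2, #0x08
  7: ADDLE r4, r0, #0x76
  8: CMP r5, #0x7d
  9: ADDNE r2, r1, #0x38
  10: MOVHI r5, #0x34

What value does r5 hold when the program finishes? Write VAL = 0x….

0: ✓ CMP  NZCV=1010
1: · MOVGT
2: ✓ MOVMI  r5←0x03
3: ✓ MOVLT  r2←0xfe
4: ✓ CMP  NZCV=0000
5: ✓ MOVVC  r1←0x82
6: · ADDEQ
7: · ADDLE
8: ✓ CMP  NZCV=1000
9: ✓ ADDNE  r2←0xba
10: · MOVHI

VAL = 0x03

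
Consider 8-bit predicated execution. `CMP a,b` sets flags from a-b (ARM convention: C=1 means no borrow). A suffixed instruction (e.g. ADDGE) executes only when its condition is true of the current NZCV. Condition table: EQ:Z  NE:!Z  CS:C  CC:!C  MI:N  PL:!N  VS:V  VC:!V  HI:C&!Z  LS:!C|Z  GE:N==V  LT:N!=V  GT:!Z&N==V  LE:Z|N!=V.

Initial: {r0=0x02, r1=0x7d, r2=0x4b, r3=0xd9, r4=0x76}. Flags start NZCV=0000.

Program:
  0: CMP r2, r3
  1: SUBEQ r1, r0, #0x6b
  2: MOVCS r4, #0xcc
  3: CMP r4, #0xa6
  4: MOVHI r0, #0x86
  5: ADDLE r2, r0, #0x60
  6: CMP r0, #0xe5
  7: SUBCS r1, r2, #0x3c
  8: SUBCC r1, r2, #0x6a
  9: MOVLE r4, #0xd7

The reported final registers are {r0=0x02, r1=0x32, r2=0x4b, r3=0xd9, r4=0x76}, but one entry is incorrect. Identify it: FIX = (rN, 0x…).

FIX = (r1, 0xe1)

[0] flags=0000 → (cmp)
[1] flags=0000 EQ?F → skip
[2] flags=0000 CS?F → skip
[3] flags=1001 → (cmp)
[4] flags=1001 HI?F → skip
[5] flags=1001 LE?F → skip
[6] flags=0000 → (cmp)
[7] flags=0000 CS?F → skip
[8] flags=0000 CC?T → r1=0xe1
[9] flags=0000 LE?F → skip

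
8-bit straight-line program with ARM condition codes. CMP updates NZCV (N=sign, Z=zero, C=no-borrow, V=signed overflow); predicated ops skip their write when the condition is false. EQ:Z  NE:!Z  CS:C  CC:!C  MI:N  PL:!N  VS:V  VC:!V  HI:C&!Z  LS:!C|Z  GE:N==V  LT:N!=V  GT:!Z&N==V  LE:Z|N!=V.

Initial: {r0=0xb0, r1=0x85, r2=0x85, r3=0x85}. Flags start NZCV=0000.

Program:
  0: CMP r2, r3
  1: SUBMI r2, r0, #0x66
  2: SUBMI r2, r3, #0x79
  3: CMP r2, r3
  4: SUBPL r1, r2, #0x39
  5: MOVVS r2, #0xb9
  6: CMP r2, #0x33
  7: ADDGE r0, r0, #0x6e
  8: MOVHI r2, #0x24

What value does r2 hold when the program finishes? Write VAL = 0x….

0: ✓ CMP  NZCV=0110
1: · SUBMI
2: · SUBMI
3: ✓ CMP  NZCV=0110
4: ✓ SUBPL  r1←0x4c
5: · MOVVS
6: ✓ CMP  NZCV=0011
7: · ADDGE
8: ✓ MOVHI  r2←0x24

VAL = 0x24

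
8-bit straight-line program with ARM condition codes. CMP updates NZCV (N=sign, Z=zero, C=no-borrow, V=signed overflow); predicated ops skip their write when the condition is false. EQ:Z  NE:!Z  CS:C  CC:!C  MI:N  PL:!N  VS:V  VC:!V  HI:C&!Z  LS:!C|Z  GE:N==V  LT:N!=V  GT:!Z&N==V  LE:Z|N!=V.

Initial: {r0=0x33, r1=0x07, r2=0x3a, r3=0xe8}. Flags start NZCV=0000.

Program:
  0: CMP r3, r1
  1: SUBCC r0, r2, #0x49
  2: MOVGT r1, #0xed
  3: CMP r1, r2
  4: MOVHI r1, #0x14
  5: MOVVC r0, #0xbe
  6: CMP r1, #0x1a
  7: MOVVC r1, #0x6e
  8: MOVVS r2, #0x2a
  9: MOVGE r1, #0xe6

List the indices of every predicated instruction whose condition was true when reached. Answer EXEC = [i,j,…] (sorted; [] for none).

0: ✓ CMP  NZCV=1010
1: · SUBCC
2: · MOVGT
3: ✓ CMP  NZCV=1000
4: · MOVHI
5: ✓ MOVVC  r0←0xbe
6: ✓ CMP  NZCV=1000
7: ✓ MOVVC  r1←0x6e
8: · MOVVS
9: · MOVGE

EXEC = [5,7]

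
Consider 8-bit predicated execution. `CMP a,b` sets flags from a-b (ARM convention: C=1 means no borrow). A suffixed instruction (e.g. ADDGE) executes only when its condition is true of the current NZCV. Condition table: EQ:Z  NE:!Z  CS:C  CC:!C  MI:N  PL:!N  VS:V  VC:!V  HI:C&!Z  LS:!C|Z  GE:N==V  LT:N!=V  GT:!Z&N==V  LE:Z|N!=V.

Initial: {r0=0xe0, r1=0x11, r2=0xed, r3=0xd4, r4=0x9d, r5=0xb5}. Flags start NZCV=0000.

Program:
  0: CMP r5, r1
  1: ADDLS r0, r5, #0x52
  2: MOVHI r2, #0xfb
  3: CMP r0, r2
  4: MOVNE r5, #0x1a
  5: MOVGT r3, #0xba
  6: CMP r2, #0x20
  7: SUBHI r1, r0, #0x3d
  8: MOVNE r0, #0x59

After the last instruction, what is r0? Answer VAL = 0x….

VAL = 0x59

0: ✓ CMP  NZCV=1010
1: · ADDLS
2: ✓ MOVHI  r2←0xfb
3: ✓ CMP  NZCV=1000
4: ✓ MOVNE  r5←0x1a
5: · MOVGT
6: ✓ CMP  NZCV=1010
7: ✓ SUBHI  r1←0xa3
8: ✓ MOVNE  r0←0x59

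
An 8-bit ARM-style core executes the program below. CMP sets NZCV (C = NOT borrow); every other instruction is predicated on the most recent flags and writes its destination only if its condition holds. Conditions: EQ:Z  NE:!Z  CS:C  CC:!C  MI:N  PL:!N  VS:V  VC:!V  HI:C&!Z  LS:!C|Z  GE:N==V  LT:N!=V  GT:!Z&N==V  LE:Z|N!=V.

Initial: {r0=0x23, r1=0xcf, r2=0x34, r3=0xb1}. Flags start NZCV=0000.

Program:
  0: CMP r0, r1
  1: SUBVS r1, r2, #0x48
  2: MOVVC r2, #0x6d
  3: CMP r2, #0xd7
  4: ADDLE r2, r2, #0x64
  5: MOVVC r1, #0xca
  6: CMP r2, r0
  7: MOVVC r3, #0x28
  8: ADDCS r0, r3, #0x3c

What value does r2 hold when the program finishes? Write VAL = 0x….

[0] flags=0000 → (cmp)
[1] flags=0000 VS?F → skip
[2] flags=0000 VC?T → r2=0x6d
[3] flags=1001 → (cmp)
[4] flags=1001 LE?F → skip
[5] flags=1001 VC?F → skip
[6] flags=0010 → (cmp)
[7] flags=0010 VC?T → r3=0x28
[8] flags=0010 CS?T → r0=0x64

VAL = 0x6d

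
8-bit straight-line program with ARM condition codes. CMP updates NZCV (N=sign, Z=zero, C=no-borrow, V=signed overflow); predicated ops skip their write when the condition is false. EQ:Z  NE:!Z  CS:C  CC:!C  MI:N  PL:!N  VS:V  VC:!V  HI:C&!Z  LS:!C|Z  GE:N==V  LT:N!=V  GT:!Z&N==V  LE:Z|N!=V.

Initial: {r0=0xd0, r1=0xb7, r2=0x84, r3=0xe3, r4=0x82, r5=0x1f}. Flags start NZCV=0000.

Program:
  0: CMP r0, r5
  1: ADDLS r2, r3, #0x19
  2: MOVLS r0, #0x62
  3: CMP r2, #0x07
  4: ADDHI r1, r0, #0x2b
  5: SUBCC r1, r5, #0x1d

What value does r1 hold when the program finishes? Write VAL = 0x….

VAL = 0xfb

0: ✓ CMP  NZCV=1010
1: · ADDLS
2: · MOVLS
3: ✓ CMP  NZCV=0011
4: ✓ ADDHI  r1←0xfb
5: · SUBCC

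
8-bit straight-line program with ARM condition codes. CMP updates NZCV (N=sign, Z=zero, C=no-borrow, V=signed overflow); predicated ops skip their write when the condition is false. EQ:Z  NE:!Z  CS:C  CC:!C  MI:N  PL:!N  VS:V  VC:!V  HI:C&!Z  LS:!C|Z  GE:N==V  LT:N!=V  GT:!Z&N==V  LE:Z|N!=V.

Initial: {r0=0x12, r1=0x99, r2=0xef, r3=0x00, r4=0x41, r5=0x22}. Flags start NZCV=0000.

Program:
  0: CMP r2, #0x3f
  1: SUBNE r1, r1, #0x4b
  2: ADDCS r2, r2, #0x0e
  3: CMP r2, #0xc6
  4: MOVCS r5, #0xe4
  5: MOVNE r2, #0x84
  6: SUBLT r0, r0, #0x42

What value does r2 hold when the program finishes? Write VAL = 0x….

0: ✓ CMP  NZCV=1010
1: ✓ SUBNE  r1←0x4e
2: ✓ ADDCS  r2←0xfd
3: ✓ CMP  NZCV=0010
4: ✓ MOVCS  r5←0xe4
5: ✓ MOVNE  r2←0x84
6: · SUBLT

VAL = 0x84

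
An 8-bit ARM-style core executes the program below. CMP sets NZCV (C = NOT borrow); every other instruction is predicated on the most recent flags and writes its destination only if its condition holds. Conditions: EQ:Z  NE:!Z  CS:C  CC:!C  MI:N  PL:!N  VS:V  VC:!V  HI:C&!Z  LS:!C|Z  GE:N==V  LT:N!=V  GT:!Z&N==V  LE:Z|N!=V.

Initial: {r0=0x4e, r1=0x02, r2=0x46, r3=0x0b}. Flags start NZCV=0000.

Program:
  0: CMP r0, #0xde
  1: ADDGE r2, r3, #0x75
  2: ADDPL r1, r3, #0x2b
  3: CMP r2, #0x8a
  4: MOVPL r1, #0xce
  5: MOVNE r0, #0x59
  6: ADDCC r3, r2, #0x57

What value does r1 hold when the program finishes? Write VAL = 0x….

VAL = 0x36

[0] flags=0000 → (cmp)
[1] flags=0000 GE?T → r2=0x80
[2] flags=0000 PL?T → r1=0x36
[3] flags=1000 → (cmp)
[4] flags=1000 PL?F → skip
[5] flags=1000 NE?T → r0=0x59
[6] flags=1000 CC?T → r3=0xd7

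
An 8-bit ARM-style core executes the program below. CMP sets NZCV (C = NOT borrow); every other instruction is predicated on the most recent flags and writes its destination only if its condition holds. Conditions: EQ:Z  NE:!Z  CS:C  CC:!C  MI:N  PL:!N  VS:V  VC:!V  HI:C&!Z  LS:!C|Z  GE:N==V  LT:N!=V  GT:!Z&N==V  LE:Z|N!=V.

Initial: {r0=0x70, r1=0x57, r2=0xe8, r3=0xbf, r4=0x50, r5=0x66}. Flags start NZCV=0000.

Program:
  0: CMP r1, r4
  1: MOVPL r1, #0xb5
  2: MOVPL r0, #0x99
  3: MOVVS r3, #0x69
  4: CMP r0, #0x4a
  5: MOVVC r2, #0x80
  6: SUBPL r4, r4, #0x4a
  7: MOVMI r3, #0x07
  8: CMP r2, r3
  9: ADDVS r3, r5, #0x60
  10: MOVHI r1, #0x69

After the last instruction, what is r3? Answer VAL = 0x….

VAL = 0xbf

0: ✓ CMP  NZCV=0010
1: ✓ MOVPL  r1←0xb5
2: ✓ MOVPL  r0←0x99
3: · MOVVS
4: ✓ CMP  NZCV=0011
5: · MOVVC
6: ✓ SUBPL  r4←0x06
7: · MOVMI
8: ✓ CMP  NZCV=0010
9: · ADDVS
10: ✓ MOVHI  r1←0x69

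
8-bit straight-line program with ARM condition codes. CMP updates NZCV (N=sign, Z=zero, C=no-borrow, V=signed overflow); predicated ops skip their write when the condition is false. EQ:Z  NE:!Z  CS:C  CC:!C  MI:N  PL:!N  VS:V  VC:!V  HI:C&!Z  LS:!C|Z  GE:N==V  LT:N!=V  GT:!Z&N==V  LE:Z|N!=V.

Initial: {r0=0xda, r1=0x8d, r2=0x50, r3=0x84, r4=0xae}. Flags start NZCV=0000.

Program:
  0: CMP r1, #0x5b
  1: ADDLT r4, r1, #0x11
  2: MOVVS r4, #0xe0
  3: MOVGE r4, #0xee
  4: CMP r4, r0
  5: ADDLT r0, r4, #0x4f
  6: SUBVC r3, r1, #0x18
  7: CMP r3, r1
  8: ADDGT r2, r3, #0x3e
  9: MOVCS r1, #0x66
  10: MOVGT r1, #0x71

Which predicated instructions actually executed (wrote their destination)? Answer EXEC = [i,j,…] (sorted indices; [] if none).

EXEC = [1,2,6,8,10]

0: ✓ CMP  NZCV=0011
1: ✓ ADDLT  r4←0x9e
2: ✓ MOVVS  r4←0xe0
3: · MOVGE
4: ✓ CMP  NZCV=0010
5: · ADDLT
6: ✓ SUBVC  r3←0x75
7: ✓ CMP  NZCV=1001
8: ✓ ADDGT  r2←0xb3
9: · MOVCS
10: ✓ MOVGT  r1←0x71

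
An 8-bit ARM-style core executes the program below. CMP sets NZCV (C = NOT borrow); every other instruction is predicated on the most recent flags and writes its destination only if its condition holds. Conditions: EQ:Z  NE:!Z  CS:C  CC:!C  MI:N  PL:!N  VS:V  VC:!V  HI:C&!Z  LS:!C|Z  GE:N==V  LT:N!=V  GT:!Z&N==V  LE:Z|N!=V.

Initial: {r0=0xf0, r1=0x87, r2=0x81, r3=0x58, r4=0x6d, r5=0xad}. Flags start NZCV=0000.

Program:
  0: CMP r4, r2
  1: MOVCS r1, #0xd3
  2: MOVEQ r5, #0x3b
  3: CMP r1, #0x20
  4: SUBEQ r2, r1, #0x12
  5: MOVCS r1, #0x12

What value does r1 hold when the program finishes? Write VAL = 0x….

[0] flags=1001 → (cmp)
[1] flags=1001 CS?F → skip
[2] flags=1001 EQ?F → skip
[3] flags=0011 → (cmp)
[4] flags=0011 EQ?F → skip
[5] flags=0011 CS?T → r1=0x12

VAL = 0x12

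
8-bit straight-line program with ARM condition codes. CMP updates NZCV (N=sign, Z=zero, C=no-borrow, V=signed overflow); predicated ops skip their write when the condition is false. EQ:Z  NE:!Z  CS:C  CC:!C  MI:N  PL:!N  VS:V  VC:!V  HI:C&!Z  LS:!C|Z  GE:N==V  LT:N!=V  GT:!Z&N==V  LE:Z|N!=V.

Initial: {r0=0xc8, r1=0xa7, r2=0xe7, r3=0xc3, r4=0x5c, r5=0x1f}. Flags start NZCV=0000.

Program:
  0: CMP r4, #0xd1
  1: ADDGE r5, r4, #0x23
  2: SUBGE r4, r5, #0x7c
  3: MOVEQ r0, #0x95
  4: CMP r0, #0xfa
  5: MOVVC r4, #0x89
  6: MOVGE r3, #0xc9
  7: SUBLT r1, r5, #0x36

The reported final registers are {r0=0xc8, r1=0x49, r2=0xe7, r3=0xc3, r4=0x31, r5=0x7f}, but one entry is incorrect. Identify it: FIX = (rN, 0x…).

[0] flags=1001 → (cmp)
[1] flags=1001 GE?T → r5=0x7f
[2] flags=1001 GE?T → r4=0x03
[3] flags=1001 EQ?F → skip
[4] flags=1000 → (cmp)
[5] flags=1000 VC?T → r4=0x89
[6] flags=1000 GE?F → skip
[7] flags=1000 LT?T → r1=0x49

FIX = (r4, 0x89)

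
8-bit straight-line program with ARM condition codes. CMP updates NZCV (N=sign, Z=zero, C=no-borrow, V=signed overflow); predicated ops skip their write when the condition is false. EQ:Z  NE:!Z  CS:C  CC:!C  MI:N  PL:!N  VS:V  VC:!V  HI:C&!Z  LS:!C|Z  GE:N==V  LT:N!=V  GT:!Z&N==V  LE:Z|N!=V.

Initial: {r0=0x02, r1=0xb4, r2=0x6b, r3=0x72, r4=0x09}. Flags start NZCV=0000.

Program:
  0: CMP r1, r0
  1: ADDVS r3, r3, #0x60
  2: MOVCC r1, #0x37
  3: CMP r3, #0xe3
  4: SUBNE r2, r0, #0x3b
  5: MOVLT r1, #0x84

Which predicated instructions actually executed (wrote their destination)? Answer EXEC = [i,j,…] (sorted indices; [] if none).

[0] flags=1010 → (cmp)
[1] flags=1010 VS?F → skip
[2] flags=1010 CC?F → skip
[3] flags=1001 → (cmp)
[4] flags=1001 NE?T → r2=0xc7
[5] flags=1001 LT?F → skip

EXEC = [4]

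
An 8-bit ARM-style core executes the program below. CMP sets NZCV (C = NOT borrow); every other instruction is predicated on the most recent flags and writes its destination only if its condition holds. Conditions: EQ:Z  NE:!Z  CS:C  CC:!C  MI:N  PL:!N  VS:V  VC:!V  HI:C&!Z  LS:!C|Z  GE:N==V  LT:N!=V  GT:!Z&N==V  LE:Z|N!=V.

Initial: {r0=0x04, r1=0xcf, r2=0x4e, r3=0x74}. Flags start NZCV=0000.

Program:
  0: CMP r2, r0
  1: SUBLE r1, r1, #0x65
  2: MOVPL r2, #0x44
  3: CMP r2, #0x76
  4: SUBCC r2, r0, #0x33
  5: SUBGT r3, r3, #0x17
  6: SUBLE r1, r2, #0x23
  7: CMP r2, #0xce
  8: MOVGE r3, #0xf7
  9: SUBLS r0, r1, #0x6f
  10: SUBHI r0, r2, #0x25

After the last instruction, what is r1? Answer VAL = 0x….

VAL = 0xae

0: ✓ CMP  NZCV=0010
1: · SUBLE
2: ✓ MOVPL  r2←0x44
3: ✓ CMP  NZCV=1000
4: ✓ SUBCC  r2←0xd1
5: · SUBGT
6: ✓ SUBLE  r1←0xae
7: ✓ CMP  NZCV=0010
8: ✓ MOVGE  r3←0xf7
9: · SUBLS
10: ✓ SUBHI  r0←0xac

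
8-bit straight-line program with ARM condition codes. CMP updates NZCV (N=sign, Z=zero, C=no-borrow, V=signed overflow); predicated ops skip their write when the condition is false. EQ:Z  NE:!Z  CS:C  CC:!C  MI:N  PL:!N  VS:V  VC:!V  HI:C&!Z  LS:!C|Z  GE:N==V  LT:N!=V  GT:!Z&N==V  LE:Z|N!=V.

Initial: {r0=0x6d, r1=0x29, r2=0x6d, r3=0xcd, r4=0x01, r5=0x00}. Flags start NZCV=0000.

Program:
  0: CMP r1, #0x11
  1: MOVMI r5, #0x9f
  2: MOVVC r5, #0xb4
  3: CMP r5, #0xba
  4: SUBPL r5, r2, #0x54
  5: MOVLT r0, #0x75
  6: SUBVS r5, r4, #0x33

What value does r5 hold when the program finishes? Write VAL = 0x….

VAL = 0xb4

0: ✓ CMP  NZCV=0010
1: · MOVMI
2: ✓ MOVVC  r5←0xb4
3: ✓ CMP  NZCV=1000
4: · SUBPL
5: ✓ MOVLT  r0←0x75
6: · SUBVS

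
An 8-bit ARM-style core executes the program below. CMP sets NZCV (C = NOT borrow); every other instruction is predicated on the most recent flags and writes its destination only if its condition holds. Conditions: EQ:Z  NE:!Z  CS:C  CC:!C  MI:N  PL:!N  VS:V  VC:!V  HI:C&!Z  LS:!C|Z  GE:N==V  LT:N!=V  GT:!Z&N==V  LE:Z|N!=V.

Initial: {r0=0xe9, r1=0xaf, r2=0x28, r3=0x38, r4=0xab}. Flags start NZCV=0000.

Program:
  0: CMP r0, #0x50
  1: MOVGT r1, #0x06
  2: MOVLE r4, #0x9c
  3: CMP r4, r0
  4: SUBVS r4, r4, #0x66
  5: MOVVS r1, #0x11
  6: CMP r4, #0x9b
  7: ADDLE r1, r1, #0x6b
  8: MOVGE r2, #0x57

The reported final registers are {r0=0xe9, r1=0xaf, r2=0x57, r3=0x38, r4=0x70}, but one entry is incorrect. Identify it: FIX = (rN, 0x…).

[0] flags=1010 → (cmp)
[1] flags=1010 GT?F → skip
[2] flags=1010 LE?T → r4=0x9c
[3] flags=1000 → (cmp)
[4] flags=1000 VS?F → skip
[5] flags=1000 VS?F → skip
[6] flags=0010 → (cmp)
[7] flags=0010 LE?F → skip
[8] flags=0010 GE?T → r2=0x57

FIX = (r4, 0x9c)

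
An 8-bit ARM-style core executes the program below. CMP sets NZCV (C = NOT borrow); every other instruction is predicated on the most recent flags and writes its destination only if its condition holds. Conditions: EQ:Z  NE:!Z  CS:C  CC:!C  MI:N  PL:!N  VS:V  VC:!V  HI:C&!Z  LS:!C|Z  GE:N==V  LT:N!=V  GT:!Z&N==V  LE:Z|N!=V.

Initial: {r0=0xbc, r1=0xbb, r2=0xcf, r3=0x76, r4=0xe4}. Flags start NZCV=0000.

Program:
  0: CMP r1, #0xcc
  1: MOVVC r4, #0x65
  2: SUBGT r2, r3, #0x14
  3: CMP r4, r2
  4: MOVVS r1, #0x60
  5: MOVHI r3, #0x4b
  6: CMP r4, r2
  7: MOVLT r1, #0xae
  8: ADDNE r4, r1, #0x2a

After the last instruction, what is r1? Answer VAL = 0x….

VAL = 0x60

0: ✓ CMP  NZCV=1000
1: ✓ MOVVC  r4←0x65
2: · SUBGT
3: ✓ CMP  NZCV=1001
4: ✓ MOVVS  r1←0x60
5: · MOVHI
6: ✓ CMP  NZCV=1001
7: · MOVLT
8: ✓ ADDNE  r4←0x8a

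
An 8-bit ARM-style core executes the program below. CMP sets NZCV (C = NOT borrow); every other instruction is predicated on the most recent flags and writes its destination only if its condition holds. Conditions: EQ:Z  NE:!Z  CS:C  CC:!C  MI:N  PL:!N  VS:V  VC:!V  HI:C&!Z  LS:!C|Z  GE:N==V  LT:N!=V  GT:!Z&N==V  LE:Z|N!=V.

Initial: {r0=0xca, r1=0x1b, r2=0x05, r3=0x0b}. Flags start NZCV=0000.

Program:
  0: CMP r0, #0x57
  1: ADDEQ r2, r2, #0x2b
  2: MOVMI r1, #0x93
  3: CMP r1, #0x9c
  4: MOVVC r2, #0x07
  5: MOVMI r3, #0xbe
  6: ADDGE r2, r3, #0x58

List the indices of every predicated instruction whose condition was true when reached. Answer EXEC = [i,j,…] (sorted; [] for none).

EXEC = [4,6]

[0] flags=0011 → (cmp)
[1] flags=0011 EQ?F → skip
[2] flags=0011 MI?F → skip
[3] flags=0000 → (cmp)
[4] flags=0000 VC?T → r2=0x07
[5] flags=0000 MI?F → skip
[6] flags=0000 GE?T → r2=0x63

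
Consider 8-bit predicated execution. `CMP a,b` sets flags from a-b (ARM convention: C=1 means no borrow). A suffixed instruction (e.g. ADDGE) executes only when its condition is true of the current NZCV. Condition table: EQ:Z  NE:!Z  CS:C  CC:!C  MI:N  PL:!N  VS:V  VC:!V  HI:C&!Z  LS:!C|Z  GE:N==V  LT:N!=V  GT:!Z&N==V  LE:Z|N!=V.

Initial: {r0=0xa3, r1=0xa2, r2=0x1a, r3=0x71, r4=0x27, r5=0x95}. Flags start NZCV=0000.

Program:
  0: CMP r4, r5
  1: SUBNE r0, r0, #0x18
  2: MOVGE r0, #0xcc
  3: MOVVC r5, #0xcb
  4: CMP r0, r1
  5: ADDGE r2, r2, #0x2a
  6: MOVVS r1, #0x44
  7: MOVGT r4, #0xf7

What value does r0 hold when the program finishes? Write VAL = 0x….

[0] flags=1001 → (cmp)
[1] flags=1001 NE?T → r0=0x8b
[2] flags=1001 GE?T → r0=0xcc
[3] flags=1001 VC?F → skip
[4] flags=0010 → (cmp)
[5] flags=0010 GE?T → r2=0x44
[6] flags=0010 VS?F → skip
[7] flags=0010 GT?T → r4=0xf7

VAL = 0xcc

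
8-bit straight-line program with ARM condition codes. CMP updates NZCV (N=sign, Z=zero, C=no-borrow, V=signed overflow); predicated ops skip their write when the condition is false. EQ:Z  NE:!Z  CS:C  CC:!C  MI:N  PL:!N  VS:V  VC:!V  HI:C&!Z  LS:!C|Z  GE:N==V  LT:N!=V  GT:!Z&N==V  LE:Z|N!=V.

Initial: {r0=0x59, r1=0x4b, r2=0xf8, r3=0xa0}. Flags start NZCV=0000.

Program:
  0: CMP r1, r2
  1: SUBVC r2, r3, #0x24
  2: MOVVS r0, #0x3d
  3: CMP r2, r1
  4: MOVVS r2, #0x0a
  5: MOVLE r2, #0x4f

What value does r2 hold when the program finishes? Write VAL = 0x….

[0] flags=0000 → (cmp)
[1] flags=0000 VC?T → r2=0x7c
[2] flags=0000 VS?F → skip
[3] flags=0010 → (cmp)
[4] flags=0010 VS?F → skip
[5] flags=0010 LE?F → skip

VAL = 0x7c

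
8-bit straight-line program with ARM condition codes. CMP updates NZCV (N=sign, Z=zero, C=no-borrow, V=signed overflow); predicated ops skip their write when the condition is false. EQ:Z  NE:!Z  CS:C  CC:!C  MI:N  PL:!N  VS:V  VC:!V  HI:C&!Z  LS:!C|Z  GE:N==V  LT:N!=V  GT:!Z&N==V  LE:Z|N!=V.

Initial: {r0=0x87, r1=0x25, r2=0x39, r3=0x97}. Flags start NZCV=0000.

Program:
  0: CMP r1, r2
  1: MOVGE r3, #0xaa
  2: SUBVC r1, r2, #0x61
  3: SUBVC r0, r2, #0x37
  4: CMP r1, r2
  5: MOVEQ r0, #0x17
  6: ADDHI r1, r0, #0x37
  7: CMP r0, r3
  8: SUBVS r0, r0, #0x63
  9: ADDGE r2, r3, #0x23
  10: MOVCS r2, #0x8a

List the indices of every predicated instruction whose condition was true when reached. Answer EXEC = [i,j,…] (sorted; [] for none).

[0] flags=1000 → (cmp)
[1] flags=1000 GE?F → skip
[2] flags=1000 VC?T → r1=0xd8
[3] flags=1000 VC?T → r0=0x02
[4] flags=1010 → (cmp)
[5] flags=1010 EQ?F → skip
[6] flags=1010 HI?T → r1=0x39
[7] flags=0000 → (cmp)
[8] flags=0000 VS?F → skip
[9] flags=0000 GE?T → r2=0xba
[10] flags=0000 CS?F → skip

EXEC = [2,3,6,9]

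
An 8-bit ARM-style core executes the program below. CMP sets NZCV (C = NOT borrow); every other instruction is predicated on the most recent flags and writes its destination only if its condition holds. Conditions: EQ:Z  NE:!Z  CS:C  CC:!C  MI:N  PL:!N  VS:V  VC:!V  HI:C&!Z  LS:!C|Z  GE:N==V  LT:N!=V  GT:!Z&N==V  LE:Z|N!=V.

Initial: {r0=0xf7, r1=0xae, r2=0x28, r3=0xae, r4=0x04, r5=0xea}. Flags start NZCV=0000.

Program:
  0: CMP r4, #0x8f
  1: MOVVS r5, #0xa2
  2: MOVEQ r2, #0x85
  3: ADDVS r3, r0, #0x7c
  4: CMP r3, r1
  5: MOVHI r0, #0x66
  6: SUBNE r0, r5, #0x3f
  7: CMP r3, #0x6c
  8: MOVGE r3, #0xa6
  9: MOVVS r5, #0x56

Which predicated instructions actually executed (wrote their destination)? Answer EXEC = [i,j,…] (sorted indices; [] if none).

EXEC = [9]

[0] flags=0000 → (cmp)
[1] flags=0000 VS?F → skip
[2] flags=0000 EQ?F → skip
[3] flags=0000 VS?F → skip
[4] flags=0110 → (cmp)
[5] flags=0110 HI?F → skip
[6] flags=0110 NE?F → skip
[7] flags=0011 → (cmp)
[8] flags=0011 GE?F → skip
[9] flags=0011 VS?T → r5=0x56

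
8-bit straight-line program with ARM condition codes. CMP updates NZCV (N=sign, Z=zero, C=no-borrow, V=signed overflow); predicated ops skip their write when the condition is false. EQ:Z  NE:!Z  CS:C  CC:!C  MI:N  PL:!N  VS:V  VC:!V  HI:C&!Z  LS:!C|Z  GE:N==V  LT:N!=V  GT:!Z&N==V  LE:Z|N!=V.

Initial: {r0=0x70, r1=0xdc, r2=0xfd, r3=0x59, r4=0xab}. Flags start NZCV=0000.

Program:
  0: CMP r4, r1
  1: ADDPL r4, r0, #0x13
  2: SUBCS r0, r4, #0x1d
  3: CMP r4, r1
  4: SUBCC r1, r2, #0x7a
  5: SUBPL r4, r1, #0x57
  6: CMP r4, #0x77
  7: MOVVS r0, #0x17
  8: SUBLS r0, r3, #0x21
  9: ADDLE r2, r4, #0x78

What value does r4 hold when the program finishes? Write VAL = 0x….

[0] flags=1000 → (cmp)
[1] flags=1000 PL?F → skip
[2] flags=1000 CS?F → skip
[3] flags=1000 → (cmp)
[4] flags=1000 CC?T → r1=0x83
[5] flags=1000 PL?F → skip
[6] flags=0011 → (cmp)
[7] flags=0011 VS?T → r0=0x17
[8] flags=0011 LS?F → skip
[9] flags=0011 LE?T → r2=0x23

VAL = 0xab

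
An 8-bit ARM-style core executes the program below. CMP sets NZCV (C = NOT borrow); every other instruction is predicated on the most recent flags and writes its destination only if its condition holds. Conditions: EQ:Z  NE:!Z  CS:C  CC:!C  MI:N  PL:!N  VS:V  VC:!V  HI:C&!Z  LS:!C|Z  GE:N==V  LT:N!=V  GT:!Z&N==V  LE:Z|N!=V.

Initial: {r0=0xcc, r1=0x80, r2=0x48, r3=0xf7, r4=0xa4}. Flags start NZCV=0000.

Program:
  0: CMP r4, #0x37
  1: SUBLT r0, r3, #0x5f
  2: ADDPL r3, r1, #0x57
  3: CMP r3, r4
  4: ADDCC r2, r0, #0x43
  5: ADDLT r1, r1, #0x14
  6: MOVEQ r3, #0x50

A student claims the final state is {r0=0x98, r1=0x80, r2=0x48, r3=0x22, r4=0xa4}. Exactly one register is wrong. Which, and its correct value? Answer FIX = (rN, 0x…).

FIX = (r3, 0xd7)

[0] flags=0011 → (cmp)
[1] flags=0011 LT?T → r0=0x98
[2] flags=0011 PL?T → r3=0xd7
[3] flags=0010 → (cmp)
[4] flags=0010 CC?F → skip
[5] flags=0010 LT?F → skip
[6] flags=0010 EQ?F → skip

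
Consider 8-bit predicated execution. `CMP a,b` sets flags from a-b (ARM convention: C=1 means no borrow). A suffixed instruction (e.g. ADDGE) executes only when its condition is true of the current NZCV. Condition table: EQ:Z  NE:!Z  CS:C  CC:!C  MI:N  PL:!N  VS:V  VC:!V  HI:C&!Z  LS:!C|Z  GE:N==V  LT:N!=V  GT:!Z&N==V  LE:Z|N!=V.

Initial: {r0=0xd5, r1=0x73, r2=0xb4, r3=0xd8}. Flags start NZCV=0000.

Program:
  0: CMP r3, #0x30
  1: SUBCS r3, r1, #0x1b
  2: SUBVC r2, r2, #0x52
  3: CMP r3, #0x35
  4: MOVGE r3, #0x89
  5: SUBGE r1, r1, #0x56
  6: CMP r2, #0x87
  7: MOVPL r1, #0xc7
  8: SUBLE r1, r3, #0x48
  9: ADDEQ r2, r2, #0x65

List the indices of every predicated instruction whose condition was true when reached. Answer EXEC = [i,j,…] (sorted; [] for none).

[0] flags=1010 → (cmp)
[1] flags=1010 CS?T → r3=0x58
[2] flags=1010 VC?T → r2=0x62
[3] flags=0010 → (cmp)
[4] flags=0010 GE?T → r3=0x89
[5] flags=0010 GE?T → r1=0x1d
[6] flags=1001 → (cmp)
[7] flags=1001 PL?F → skip
[8] flags=1001 LE?F → skip
[9] flags=1001 EQ?F → skip

EXEC = [1,2,4,5]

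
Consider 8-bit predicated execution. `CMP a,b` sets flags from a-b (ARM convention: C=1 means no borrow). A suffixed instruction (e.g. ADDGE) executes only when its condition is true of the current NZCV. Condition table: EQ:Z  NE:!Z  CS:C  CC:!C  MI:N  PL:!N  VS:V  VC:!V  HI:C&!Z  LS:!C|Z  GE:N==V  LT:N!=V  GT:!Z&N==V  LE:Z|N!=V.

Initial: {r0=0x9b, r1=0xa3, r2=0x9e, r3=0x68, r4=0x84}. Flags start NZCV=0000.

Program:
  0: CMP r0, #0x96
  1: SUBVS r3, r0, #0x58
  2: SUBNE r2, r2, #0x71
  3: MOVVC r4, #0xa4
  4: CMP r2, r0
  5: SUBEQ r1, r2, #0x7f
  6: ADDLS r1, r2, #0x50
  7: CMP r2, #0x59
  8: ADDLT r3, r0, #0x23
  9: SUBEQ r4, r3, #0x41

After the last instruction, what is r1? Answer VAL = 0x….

[0] flags=0010 → (cmp)
[1] flags=0010 VS?F → skip
[2] flags=0010 NE?T → r2=0x2d
[3] flags=0010 VC?T → r4=0xa4
[4] flags=1001 → (cmp)
[5] flags=1001 EQ?F → skip
[6] flags=1001 LS?T → r1=0x7d
[7] flags=1000 → (cmp)
[8] flags=1000 LT?T → r3=0xbe
[9] flags=1000 EQ?F → skip

VAL = 0x7d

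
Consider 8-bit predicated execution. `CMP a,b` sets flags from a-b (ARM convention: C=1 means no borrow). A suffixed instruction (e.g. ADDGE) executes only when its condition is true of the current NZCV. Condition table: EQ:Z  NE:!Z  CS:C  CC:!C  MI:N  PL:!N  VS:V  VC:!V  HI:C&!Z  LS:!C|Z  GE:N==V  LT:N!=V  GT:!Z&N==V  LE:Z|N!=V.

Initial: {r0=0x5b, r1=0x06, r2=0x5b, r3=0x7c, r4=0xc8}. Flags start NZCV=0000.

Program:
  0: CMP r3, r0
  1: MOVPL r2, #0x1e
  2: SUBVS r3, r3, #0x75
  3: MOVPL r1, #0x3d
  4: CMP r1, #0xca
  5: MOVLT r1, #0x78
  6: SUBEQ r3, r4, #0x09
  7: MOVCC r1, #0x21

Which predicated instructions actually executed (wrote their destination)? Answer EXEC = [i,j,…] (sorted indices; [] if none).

[0] flags=0010 → (cmp)
[1] flags=0010 PL?T → r2=0x1e
[2] flags=0010 VS?F → skip
[3] flags=0010 PL?T → r1=0x3d
[4] flags=0000 → (cmp)
[5] flags=0000 LT?F → skip
[6] flags=0000 EQ?F → skip
[7] flags=0000 CC?T → r1=0x21

EXEC = [1,3,7]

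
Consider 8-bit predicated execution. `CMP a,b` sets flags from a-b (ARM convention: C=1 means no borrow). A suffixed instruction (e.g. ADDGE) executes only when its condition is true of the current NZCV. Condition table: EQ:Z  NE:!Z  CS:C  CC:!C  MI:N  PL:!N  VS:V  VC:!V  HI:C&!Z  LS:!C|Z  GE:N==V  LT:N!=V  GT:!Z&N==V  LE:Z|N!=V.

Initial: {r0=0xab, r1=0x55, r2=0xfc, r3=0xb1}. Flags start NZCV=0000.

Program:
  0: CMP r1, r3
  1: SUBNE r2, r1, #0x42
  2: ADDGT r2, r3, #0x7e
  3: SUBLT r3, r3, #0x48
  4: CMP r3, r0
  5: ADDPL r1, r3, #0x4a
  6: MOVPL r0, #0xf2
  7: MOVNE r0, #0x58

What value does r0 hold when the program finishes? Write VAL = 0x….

0: ✓ CMP  NZCV=1001
1: ✓ SUBNE  r2←0x13
2: ✓ ADDGT  r2←0x2f
3: · SUBLT
4: ✓ CMP  NZCV=0010
5: ✓ ADDPL  r1←0xfb
6: ✓ MOVPL  r0←0xf2
7: ✓ MOVNE  r0←0x58

VAL = 0x58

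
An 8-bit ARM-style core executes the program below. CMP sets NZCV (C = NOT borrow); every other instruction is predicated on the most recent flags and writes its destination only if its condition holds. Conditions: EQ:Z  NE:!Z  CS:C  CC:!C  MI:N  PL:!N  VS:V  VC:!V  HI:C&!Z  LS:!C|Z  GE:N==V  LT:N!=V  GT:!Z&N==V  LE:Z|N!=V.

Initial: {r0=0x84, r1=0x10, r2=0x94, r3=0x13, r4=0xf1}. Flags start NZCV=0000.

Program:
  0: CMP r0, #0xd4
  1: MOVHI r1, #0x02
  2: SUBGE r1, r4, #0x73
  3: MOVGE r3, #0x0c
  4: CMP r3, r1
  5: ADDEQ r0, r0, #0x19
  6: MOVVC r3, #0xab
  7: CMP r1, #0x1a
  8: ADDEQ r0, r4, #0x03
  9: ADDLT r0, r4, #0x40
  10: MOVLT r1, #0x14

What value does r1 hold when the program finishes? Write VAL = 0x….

0: ✓ CMP  NZCV=1000
1: · MOVHI
2: · SUBGE
3: · MOVGE
4: ✓ CMP  NZCV=0010
5: · ADDEQ
6: ✓ MOVVC  r3←0xab
7: ✓ CMP  NZCV=1000
8: · ADDEQ
9: ✓ ADDLT  r0←0x31
10: ✓ MOVLT  r1←0x14

VAL = 0x14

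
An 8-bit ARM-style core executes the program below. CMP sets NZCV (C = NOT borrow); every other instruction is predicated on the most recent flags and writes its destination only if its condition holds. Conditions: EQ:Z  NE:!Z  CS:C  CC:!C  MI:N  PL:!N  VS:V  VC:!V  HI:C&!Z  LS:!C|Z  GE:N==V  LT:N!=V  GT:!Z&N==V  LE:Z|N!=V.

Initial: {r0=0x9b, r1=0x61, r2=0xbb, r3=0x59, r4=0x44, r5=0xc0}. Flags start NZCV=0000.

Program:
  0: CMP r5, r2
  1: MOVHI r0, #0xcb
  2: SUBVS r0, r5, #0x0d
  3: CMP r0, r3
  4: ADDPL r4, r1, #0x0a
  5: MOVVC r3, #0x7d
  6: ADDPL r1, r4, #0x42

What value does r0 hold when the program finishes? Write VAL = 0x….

[0] flags=0010 → (cmp)
[1] flags=0010 HI?T → r0=0xcb
[2] flags=0010 VS?F → skip
[3] flags=0011 → (cmp)
[4] flags=0011 PL?T → r4=0x6b
[5] flags=0011 VC?F → skip
[6] flags=0011 PL?T → r1=0xad

VAL = 0xcb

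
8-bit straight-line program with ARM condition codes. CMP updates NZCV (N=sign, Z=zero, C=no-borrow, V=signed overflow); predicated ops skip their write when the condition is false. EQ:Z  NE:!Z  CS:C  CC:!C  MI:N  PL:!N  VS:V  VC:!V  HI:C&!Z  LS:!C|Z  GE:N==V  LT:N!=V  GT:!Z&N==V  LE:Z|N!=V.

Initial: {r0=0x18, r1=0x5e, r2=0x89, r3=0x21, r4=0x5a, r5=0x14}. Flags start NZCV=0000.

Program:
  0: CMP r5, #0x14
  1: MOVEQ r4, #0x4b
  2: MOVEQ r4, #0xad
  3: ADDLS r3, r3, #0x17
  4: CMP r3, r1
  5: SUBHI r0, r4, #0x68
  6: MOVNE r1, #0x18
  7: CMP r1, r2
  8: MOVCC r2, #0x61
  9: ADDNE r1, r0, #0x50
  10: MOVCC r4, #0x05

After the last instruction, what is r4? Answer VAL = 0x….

0: ✓ CMP  NZCV=0110
1: ✓ MOVEQ  r4←0x4b
2: ✓ MOVEQ  r4←0xad
3: ✓ ADDLS  r3←0x38
4: ✓ CMP  NZCV=1000
5: · SUBHI
6: ✓ MOVNE  r1←0x18
7: ✓ CMP  NZCV=1001
8: ✓ MOVCC  r2←0x61
9: ✓ ADDNE  r1←0x68
10: ✓ MOVCC  r4←0x05

VAL = 0x05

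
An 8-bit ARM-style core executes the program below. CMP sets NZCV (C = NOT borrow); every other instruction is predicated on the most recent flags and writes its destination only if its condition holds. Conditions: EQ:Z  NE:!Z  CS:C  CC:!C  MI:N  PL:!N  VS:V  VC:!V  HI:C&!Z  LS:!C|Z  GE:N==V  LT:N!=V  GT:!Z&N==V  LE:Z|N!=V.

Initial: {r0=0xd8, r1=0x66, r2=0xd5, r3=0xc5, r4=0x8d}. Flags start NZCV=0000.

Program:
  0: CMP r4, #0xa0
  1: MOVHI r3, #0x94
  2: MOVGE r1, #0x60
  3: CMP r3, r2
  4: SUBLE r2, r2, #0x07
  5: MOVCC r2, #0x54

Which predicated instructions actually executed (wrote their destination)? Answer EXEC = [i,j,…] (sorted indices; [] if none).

EXEC = [4,5]

[0] flags=1000 → (cmp)
[1] flags=1000 HI?F → skip
[2] flags=1000 GE?F → skip
[3] flags=1000 → (cmp)
[4] flags=1000 LE?T → r2=0xce
[5] flags=1000 CC?T → r2=0x54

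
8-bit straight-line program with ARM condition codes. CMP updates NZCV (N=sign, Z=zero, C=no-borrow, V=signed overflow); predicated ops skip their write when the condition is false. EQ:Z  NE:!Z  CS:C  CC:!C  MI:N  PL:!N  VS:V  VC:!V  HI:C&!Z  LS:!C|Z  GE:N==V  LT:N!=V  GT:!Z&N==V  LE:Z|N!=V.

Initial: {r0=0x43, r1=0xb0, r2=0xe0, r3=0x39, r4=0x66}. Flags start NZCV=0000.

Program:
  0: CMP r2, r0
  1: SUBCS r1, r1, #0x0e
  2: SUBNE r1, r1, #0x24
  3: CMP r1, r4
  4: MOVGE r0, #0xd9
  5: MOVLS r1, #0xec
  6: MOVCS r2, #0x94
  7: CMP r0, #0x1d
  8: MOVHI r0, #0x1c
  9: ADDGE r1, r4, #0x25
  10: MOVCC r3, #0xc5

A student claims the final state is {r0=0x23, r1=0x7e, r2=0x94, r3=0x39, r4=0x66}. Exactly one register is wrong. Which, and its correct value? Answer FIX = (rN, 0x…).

FIX = (r0, 0x1c)

[0] flags=1010 → (cmp)
[1] flags=1010 CS?T → r1=0xa2
[2] flags=1010 NE?T → r1=0x7e
[3] flags=0010 → (cmp)
[4] flags=0010 GE?T → r0=0xd9
[5] flags=0010 LS?F → skip
[6] flags=0010 CS?T → r2=0x94
[7] flags=1010 → (cmp)
[8] flags=1010 HI?T → r0=0x1c
[9] flags=1010 GE?F → skip
[10] flags=1010 CC?F → skip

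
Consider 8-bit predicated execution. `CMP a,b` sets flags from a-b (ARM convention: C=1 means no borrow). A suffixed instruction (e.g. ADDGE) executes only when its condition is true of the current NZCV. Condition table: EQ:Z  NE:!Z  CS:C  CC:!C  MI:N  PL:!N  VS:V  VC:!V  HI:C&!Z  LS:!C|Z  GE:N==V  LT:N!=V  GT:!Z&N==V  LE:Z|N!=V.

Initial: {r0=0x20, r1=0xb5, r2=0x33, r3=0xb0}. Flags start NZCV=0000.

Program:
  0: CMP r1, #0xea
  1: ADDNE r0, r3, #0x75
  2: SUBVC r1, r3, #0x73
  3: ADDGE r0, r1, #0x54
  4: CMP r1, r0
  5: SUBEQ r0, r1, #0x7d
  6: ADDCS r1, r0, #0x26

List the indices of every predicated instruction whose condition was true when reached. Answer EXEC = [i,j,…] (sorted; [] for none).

EXEC = [1,2,6]

0: ✓ CMP  NZCV=1000
1: ✓ ADDNE  r0←0x25
2: ✓ SUBVC  r1←0x3d
3: · ADDGE
4: ✓ CMP  NZCV=0010
5: · SUBEQ
6: ✓ ADDCS  r1←0x4b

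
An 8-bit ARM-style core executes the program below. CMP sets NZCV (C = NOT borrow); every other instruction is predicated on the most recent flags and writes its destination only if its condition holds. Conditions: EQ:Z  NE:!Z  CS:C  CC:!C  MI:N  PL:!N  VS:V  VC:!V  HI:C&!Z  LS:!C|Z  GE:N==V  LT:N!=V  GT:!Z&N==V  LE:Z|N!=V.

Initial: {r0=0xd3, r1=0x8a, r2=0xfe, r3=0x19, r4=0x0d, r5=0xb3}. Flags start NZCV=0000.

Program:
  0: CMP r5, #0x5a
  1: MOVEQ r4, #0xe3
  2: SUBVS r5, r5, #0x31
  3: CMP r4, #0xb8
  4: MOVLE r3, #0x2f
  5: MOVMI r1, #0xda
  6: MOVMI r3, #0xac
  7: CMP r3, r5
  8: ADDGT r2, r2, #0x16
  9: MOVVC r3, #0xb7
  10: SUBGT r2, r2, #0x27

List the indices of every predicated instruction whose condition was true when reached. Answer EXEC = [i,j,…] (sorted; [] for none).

EXEC = [2,8,10]

[0] flags=0011 → (cmp)
[1] flags=0011 EQ?F → skip
[2] flags=0011 VS?T → r5=0x82
[3] flags=0000 → (cmp)
[4] flags=0000 LE?F → skip
[5] flags=0000 MI?F → skip
[6] flags=0000 MI?F → skip
[7] flags=1001 → (cmp)
[8] flags=1001 GT?T → r2=0x14
[9] flags=1001 VC?F → skip
[10] flags=1001 GT?T → r2=0xed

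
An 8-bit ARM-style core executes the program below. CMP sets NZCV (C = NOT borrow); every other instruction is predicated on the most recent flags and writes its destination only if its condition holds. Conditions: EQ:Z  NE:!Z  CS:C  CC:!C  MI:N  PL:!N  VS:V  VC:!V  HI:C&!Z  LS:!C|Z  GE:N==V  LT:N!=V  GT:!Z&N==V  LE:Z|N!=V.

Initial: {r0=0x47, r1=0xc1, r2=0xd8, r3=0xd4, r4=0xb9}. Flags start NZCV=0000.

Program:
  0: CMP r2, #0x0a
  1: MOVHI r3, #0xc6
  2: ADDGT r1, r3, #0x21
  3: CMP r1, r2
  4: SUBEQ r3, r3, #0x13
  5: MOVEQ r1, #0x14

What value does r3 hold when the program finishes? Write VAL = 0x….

[0] flags=1010 → (cmp)
[1] flags=1010 HI?T → r3=0xc6
[2] flags=1010 GT?F → skip
[3] flags=1000 → (cmp)
[4] flags=1000 EQ?F → skip
[5] flags=1000 EQ?F → skip

VAL = 0xc6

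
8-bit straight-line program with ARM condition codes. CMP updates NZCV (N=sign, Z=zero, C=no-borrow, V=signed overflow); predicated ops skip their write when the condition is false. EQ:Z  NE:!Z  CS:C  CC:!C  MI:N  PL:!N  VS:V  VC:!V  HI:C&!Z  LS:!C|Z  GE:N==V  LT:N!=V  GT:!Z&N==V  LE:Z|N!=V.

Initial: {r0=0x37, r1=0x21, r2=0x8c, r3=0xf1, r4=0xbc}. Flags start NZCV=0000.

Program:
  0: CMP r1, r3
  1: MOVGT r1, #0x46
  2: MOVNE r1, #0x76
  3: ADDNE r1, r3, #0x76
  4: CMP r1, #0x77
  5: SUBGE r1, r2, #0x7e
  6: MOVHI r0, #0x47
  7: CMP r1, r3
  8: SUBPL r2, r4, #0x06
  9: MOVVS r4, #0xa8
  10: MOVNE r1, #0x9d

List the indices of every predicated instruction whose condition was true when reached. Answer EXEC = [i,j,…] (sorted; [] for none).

[0] flags=0000 → (cmp)
[1] flags=0000 GT?T → r1=0x46
[2] flags=0000 NE?T → r1=0x76
[3] flags=0000 NE?T → r1=0x67
[4] flags=1000 → (cmp)
[5] flags=1000 GE?F → skip
[6] flags=1000 HI?F → skip
[7] flags=0000 → (cmp)
[8] flags=0000 PL?T → r2=0xb6
[9] flags=0000 VS?F → skip
[10] flags=0000 NE?T → r1=0x9d

EXEC = [1,2,3,8,10]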